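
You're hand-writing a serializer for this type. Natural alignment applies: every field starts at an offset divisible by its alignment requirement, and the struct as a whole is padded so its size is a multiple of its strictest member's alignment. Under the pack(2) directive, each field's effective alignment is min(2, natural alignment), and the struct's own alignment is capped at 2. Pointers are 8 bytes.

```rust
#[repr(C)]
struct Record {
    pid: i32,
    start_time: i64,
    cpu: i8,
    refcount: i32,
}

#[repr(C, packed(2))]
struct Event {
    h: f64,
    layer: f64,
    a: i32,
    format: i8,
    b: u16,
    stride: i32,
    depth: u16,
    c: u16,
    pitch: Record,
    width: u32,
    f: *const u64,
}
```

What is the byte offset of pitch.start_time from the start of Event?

40

Record: @0: pid [4B, align 4] → 4; +4 pad (align 8); @8: start_time [8B, align 8] → 16; @16: cpu [1B, align 1] → 17; +3 pad (align 4); @20: refcount [4B, align 4] → 24; size 24, align 8
@0: h [8B, align 2] → 8
@8: layer [8B, align 2] → 16
@16: a [4B, align 2] → 20
@20: format [1B, align 1] → 21
+1 pad (align 2)
@22: b [2B, align 2] → 24
@24: stride [4B, align 2] → 28
@28: depth [2B, align 2] → 30
@30: c [2B, align 2] → 32
@32: pitch [24B, align 2] → 56
within Record: start_time at 8
32 + 8 = 40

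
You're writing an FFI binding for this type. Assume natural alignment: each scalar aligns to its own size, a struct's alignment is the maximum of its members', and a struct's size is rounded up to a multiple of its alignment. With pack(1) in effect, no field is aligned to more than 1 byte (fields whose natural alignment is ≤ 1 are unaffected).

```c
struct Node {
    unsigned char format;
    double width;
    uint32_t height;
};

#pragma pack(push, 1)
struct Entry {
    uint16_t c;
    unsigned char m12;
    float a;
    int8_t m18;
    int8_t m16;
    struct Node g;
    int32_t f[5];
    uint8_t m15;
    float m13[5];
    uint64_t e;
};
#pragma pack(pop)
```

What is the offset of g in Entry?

9

Node: 0..1  format  (1B, 1-aligned); 1..8  -- padding (7B); 8..16  width  (8B, 8-aligned); 16..20  height  (4B, 4-aligned); 20..24  -- tail padding (4B); sizeof = 24, alignof = 8
0..2  c  (2B, 1-aligned)
2..3  m12  (1B, 1-aligned)
3..7  a  (4B, 1-aligned)
7..8  m18  (1B, 1-aligned)
8..9  m16  (1B, 1-aligned)
9..33  g  (24B, 1-aligned)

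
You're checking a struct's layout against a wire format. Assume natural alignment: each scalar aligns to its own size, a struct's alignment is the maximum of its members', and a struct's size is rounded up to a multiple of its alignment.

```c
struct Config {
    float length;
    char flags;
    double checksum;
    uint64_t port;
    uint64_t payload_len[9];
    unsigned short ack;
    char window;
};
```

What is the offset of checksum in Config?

8

length at 0 (size 4, align 4) → ends 4
flags at 4 (size 1, align 1) → ends 5
pad 3 to align 8 for checksum
checksum at 8 (size 8, align 8) → ends 16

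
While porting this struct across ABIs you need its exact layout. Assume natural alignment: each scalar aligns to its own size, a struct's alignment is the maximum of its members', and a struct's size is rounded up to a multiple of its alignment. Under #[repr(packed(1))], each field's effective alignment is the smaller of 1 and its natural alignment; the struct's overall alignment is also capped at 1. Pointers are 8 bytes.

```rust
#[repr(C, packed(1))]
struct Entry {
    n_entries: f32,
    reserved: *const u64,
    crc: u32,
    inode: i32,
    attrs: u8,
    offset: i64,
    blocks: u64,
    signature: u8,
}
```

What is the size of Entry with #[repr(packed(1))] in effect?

n_entries at 0 (size 4, align 1) → ends 4
reserved at 4 (size 8, align 1) → ends 12
crc at 12 (size 4, align 1) → ends 16
inode at 16 (size 4, align 1) → ends 20
attrs at 20 (size 1, align 1) → ends 21
offset at 21 (size 8, align 1) → ends 29
blocks at 29 (size 8, align 1) → ends 37
signature at 37 (size 1, align 1) → ends 38
total 38 bytes, alignment 1

38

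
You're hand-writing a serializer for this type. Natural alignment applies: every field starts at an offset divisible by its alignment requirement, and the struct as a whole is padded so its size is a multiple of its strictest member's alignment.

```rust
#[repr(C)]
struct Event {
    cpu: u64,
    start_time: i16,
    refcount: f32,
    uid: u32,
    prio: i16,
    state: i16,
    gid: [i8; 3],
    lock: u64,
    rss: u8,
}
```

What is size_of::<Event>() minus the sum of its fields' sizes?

cpu at 0 (size 8, align 8) → ends 8
start_time at 8 (size 2, align 2) → ends 10
pad 2 to align 4 for refcount
refcount at 12 (size 4, align 4) → ends 16
uid at 16 (size 4, align 4) → ends 20
prio at 20 (size 2, align 2) → ends 22
state at 22 (size 2, align 2) → ends 24
gid at 24 (size 3, align 1) → ends 27
pad 5 to align 8 for lock
lock at 32 (size 8, align 8) → ends 40
rss at 40 (size 1, align 1) → ends 41
tail pad 7 to reach multiple of 8
total 48 bytes, alignment 8
data bytes 34, size 48 → padding 14

14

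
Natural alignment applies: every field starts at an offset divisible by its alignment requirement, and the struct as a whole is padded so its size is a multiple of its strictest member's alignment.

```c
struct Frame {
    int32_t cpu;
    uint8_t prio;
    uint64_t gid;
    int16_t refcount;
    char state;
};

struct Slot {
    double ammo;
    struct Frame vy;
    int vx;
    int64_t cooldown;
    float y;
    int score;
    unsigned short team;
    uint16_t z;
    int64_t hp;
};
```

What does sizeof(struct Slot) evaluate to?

Frame: cpu at 0 (size 4, align 4) → ends 4; prio at 4 (size 1, align 1) → ends 5; pad 3 to align 8 for gid; gid at 8 (size 8, align 8) → ends 16; refcount at 16 (size 2, align 2) → ends 18; state at 18 (size 1, align 1) → ends 19; tail pad 5 to reach multiple of 8; total 24 bytes, alignment 8
ammo at 0 (size 8, align 8) → ends 8
vy at 8 (size 24, align 8) → ends 32
vx at 32 (size 4, align 4) → ends 36
pad 4 to align 8 for cooldown
cooldown at 40 (size 8, align 8) → ends 48
y at 48 (size 4, align 4) → ends 52
score at 52 (size 4, align 4) → ends 56
team at 56 (size 2, align 2) → ends 58
z at 58 (size 2, align 2) → ends 60
pad 4 to align 8 for hp
hp at 64 (size 8, align 8) → ends 72
total 72 bytes, alignment 8

72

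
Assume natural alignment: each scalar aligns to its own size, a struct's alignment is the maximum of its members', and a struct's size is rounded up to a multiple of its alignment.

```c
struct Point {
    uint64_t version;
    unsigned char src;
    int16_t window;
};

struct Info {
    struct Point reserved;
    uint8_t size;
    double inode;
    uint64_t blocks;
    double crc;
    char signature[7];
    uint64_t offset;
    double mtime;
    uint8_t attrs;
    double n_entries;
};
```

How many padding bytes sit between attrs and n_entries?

Point: 0..8  version  (8B, 8-aligned); 8..9  src  (1B, 1-aligned); 9..10  -- padding (1B); 10..12  window  (2B, 2-aligned); 12..16  -- tail padding (4B); sizeof = 16, alignof = 8
0..16  reserved  (16B, 8-aligned)
16..17  size  (1B, 1-aligned)
17..24  -- padding (7B)
24..32  inode  (8B, 8-aligned)
32..40  blocks  (8B, 8-aligned)
40..48  crc  (8B, 8-aligned)
48..55  signature  (7B, 1-aligned)
55..56  -- padding (1B)
56..64  offset  (8B, 8-aligned)
64..72  mtime  (8B, 8-aligned)
72..73  attrs  (1B, 1-aligned)
73..80  -- padding (7B)
80..88  n_entries  (8B, 8-aligned)

7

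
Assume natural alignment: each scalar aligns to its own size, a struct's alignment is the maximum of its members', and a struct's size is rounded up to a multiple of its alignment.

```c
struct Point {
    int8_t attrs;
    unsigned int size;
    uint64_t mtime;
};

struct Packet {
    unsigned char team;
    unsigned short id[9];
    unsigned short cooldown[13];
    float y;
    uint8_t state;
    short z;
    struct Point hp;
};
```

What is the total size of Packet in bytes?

72

Point: @0: attrs [1B, align 1] → 1; +3 pad (align 4); @4: size [4B, align 4] → 8; @8: mtime [8B, align 8] → 16; size 16, align 8
@0: team [1B, align 1] → 1
+1 pad (align 2)
@2: id [18B, align 2] → 20
@20: cooldown [26B, align 2] → 46
+2 pad (align 4)
@48: y [4B, align 4] → 52
@52: state [1B, align 1] → 53
+1 pad (align 2)
@54: z [2B, align 2] → 56
@56: hp [16B, align 8] → 72
size 72, align 8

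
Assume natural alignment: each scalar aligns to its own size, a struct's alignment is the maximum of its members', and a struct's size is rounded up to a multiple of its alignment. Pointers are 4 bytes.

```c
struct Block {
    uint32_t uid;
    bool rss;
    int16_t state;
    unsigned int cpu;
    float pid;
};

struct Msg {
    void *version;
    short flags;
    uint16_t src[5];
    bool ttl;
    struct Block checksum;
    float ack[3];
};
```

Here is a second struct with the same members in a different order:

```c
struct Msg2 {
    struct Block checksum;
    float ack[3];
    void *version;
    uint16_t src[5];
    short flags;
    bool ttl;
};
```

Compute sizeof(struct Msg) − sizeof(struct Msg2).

0

Block: uid at 0 (size 4, align 4) → ends 4; rss at 4 (size 1, align 1) → ends 5; pad 1 to align 2 for state; state at 6 (size 2, align 2) → ends 8; cpu at 8 (size 4, align 4) → ends 12; pid at 12 (size 4, align 4) → ends 16; total 16 bytes, alignment 4
version at 0 (size 4, align 4) → ends 4
flags at 4 (size 2, align 2) → ends 6
src at 6 (size 10, align 2) → ends 16
ttl at 16 (size 1, align 1) → ends 17
pad 3 to align 4 for checksum
checksum at 20 (size 16, align 4) → ends 36
ack at 36 (size 12, align 4) → ends 48
total 48 bytes, alignment 4
— Msg2 —
checksum at 0 (size 16, align 4) → ends 16
ack at 16 (size 12, align 4) → ends 28
version at 28 (size 4, align 4) → ends 32
src at 32 (size 10, align 2) → ends 42
flags at 42 (size 2, align 2) → ends 44
ttl at 44 (size 1, align 1) → ends 45
tail pad 3 to reach multiple of 4
total 48 bytes, alignment 4
48 − 48 = 0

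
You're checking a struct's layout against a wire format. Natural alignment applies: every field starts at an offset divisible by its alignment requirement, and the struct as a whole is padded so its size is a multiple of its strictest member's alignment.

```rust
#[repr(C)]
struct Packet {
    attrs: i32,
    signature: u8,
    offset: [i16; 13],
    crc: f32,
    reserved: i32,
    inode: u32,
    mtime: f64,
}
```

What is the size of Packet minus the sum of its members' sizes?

5

@0: attrs [4B, align 4] → 4
@4: signature [1B, align 1] → 5
+1 pad (align 2)
@6: offset [26B, align 2] → 32
@32: crc [4B, align 4] → 36
@36: reserved [4B, align 4] → 40
@40: inode [4B, align 4] → 44
+4 pad (align 8)
@48: mtime [8B, align 8] → 56
size 56, align 8
data bytes 51, size 56 → padding 5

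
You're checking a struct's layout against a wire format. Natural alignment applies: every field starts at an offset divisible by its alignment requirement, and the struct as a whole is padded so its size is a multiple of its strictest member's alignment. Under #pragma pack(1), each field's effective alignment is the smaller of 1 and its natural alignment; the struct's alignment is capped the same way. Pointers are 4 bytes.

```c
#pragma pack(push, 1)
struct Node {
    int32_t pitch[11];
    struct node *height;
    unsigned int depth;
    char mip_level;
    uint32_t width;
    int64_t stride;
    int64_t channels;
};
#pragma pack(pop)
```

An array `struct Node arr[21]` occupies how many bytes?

@0: pitch [44B, align 1] → 44
@44: height [4B, align 1] → 48
@48: depth [4B, align 1] → 52
@52: mip_level [1B, align 1] → 53
@53: width [4B, align 1] → 57
@57: stride [8B, align 1] → 65
@65: channels [8B, align 1] → 73
size 73, align 1
array of 21: 21 × 73 = 1533

1533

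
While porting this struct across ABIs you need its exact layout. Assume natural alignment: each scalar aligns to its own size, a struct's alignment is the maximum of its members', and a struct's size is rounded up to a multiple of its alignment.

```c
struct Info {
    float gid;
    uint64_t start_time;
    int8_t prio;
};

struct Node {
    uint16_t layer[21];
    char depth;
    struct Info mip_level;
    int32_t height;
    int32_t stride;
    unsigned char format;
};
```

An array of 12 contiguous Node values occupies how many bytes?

1056

Info: @0: gid [4B, align 4] → 4; +4 pad (align 8); @8: start_time [8B, align 8] → 16; @16: prio [1B, align 1] → 17; +7 tail pad (align 8); size 24, align 8
@0: layer [42B, align 2] → 42
@42: depth [1B, align 1] → 43
+5 pad (align 8)
@48: mip_level [24B, align 8] → 72
@72: height [4B, align 4] → 76
@76: stride [4B, align 4] → 80
@80: format [1B, align 1] → 81
+7 tail pad (align 8)
size 88, align 8
array of 12: 12 × 88 = 1056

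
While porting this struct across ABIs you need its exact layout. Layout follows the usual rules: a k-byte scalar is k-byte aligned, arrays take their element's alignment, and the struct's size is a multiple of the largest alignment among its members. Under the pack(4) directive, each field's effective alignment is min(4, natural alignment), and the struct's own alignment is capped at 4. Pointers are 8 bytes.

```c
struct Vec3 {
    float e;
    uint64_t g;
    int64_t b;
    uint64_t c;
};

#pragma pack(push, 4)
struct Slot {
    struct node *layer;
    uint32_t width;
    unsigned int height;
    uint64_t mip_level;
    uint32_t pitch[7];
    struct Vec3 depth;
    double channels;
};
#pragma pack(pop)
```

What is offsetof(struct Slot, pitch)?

24

Vec3: 0..4  e  (4B, 4-aligned); 4..8  -- padding (4B); 8..16  g  (8B, 8-aligned); 16..24  b  (8B, 8-aligned); 24..32  c  (8B, 8-aligned); sizeof = 32, alignof = 8
0..8  layer  (8B, 4-aligned)
8..12  width  (4B, 4-aligned)
12..16  height  (4B, 4-aligned)
16..24  mip_level  (8B, 4-aligned)
24..52  pitch  (28B, 4-aligned)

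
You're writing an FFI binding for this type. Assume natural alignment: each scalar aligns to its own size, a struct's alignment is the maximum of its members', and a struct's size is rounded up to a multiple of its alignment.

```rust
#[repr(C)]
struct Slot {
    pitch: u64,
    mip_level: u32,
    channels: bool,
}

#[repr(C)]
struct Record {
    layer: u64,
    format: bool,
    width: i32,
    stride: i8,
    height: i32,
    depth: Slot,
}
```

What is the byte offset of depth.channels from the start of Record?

Slot: @0: pitch [8B, align 8] → 8; @8: mip_level [4B, align 4] → 12; @12: channels [1B, align 1] → 13; +3 tail pad (align 8); size 16, align 8
@0: layer [8B, align 8] → 8
@8: format [1B, align 1] → 9
+3 pad (align 4)
@12: width [4B, align 4] → 16
@16: stride [1B, align 1] → 17
+3 pad (align 4)
@20: height [4B, align 4] → 24
@24: depth [16B, align 8] → 40
within Slot: channels at 12
24 + 12 = 36

36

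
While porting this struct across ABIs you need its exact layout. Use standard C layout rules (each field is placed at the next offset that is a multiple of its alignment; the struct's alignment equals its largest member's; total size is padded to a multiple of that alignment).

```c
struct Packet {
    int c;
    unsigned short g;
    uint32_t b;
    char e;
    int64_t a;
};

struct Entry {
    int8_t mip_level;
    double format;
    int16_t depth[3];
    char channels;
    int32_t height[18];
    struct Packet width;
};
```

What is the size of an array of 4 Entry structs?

Packet: c at 0 (size 4, align 4) → ends 4; g at 4 (size 2, align 2) → ends 6; pad 2 to align 4 for b; b at 8 (size 4, align 4) → ends 12; e at 12 (size 1, align 1) → ends 13; pad 3 to align 8 for a; a at 16 (size 8, align 8) → ends 24; total 24 bytes, alignment 8
mip_level at 0 (size 1, align 1) → ends 1
pad 7 to align 8 for format
format at 8 (size 8, align 8) → ends 16
depth at 16 (size 6, align 2) → ends 22
channels at 22 (size 1, align 1) → ends 23
pad 1 to align 4 for height
height at 24 (size 72, align 4) → ends 96
width at 96 (size 24, align 8) → ends 120
total 120 bytes, alignment 8
array of 4: 4 × 120 = 480

480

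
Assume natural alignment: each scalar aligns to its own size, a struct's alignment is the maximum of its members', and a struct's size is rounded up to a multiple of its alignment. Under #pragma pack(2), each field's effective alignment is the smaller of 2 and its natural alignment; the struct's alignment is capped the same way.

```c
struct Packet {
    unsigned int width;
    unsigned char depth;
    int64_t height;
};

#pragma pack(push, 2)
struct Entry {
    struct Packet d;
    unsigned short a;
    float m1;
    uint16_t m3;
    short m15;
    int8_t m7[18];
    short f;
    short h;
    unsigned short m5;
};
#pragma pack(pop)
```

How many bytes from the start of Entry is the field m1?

18

Packet: width at 0 (size 4, align 4) → ends 4; depth at 4 (size 1, align 1) → ends 5; pad 3 to align 8 for height; height at 8 (size 8, align 8) → ends 16; total 16 bytes, alignment 8
d at 0 (size 16, align 2) → ends 16
a at 16 (size 2, align 2) → ends 18
m1 at 18 (size 4, align 2) → ends 22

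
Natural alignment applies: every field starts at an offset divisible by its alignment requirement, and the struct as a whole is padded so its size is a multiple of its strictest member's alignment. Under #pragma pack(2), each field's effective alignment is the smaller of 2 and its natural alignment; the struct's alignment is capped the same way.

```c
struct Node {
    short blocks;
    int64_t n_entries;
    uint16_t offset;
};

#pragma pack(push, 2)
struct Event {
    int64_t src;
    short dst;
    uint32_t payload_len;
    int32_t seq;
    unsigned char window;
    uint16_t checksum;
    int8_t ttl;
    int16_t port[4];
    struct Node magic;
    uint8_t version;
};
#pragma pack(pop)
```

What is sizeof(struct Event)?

Node: 0..2  blocks  (2B, 2-aligned); 2..8  -- padding (6B); 8..16  n_entries  (8B, 8-aligned); 16..18  offset  (2B, 2-aligned); 18..24  -- tail padding (6B); sizeof = 24, alignof = 8
0..8  src  (8B, 2-aligned)
8..10  dst  (2B, 2-aligned)
10..14  payload_len  (4B, 2-aligned)
14..18  seq  (4B, 2-aligned)
18..19  window  (1B, 1-aligned)
19..20  -- padding (1B)
20..22  checksum  (2B, 2-aligned)
22..23  ttl  (1B, 1-aligned)
23..24  -- padding (1B)
24..32  port  (8B, 2-aligned)
32..56  magic  (24B, 2-aligned)
56..57  version  (1B, 1-aligned)
57..58  -- tail padding (1B)
sizeof = 58, alignof = 2

58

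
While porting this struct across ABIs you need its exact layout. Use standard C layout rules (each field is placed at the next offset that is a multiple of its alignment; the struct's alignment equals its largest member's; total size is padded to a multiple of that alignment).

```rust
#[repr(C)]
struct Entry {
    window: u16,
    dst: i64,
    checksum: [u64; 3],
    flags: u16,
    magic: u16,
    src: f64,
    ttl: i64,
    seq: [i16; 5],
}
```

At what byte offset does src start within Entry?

0..2  window  (2B, 2-aligned)
2..8  -- padding (6B)
8..16  dst  (8B, 8-aligned)
16..40  checksum  (24B, 8-aligned)
40..42  flags  (2B, 2-aligned)
42..44  magic  (2B, 2-aligned)
44..48  -- padding (4B)
48..56  src  (8B, 8-aligned)

48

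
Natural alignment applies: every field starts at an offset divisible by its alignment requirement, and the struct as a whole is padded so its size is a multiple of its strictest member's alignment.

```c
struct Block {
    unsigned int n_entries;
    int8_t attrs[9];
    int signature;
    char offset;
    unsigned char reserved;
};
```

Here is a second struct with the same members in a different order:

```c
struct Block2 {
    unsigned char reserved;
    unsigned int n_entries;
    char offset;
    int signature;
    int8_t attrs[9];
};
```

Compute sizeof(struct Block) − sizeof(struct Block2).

-4

0..4  n_entries  (4B, 4-aligned)
4..13  attrs  (9B, 1-aligned)
13..16  -- padding (3B)
16..20  signature  (4B, 4-aligned)
20..21  offset  (1B, 1-aligned)
21..22  reserved  (1B, 1-aligned)
22..24  -- tail padding (2B)
sizeof = 24, alignof = 4
— Block2 —
0..1  reserved  (1B, 1-aligned)
1..4  -- padding (3B)
4..8  n_entries  (4B, 4-aligned)
8..9  offset  (1B, 1-aligned)
9..12  -- padding (3B)
12..16  signature  (4B, 4-aligned)
16..25  attrs  (9B, 1-aligned)
25..28  -- tail padding (3B)
sizeof = 28, alignof = 4
24 − 28 = -4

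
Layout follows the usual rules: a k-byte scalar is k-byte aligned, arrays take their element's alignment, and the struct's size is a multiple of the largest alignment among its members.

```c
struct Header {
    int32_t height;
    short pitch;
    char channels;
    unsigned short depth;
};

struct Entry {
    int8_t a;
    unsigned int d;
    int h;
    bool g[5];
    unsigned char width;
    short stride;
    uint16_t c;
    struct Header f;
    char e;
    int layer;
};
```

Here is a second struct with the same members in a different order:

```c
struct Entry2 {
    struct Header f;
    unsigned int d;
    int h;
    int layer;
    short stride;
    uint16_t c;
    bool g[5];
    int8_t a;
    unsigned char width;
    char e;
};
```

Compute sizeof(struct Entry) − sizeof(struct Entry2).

8

Header: height at 0 (size 4, align 4) → ends 4; pitch at 4 (size 2, align 2) → ends 6; channels at 6 (size 1, align 1) → ends 7; pad 1 to align 2 for depth; depth at 8 (size 2, align 2) → ends 10; tail pad 2 to reach multiple of 4; total 12 bytes, alignment 4
a at 0 (size 1, align 1) → ends 1
pad 3 to align 4 for d
d at 4 (size 4, align 4) → ends 8
h at 8 (size 4, align 4) → ends 12
g at 12 (size 5, align 1) → ends 17
width at 17 (size 1, align 1) → ends 18
stride at 18 (size 2, align 2) → ends 20
c at 20 (size 2, align 2) → ends 22
pad 2 to align 4 for f
f at 24 (size 12, align 4) → ends 36
e at 36 (size 1, align 1) → ends 37
pad 3 to align 4 for layer
layer at 40 (size 4, align 4) → ends 44
total 44 bytes, alignment 4
— Entry2 —
f at 0 (size 12, align 4) → ends 12
d at 12 (size 4, align 4) → ends 16
h at 16 (size 4, align 4) → ends 20
layer at 20 (size 4, align 4) → ends 24
stride at 24 (size 2, align 2) → ends 26
c at 26 (size 2, align 2) → ends 28
g at 28 (size 5, align 1) → ends 33
a at 33 (size 1, align 1) → ends 34
width at 34 (size 1, align 1) → ends 35
e at 35 (size 1, align 1) → ends 36
total 36 bytes, alignment 4
44 − 36 = 8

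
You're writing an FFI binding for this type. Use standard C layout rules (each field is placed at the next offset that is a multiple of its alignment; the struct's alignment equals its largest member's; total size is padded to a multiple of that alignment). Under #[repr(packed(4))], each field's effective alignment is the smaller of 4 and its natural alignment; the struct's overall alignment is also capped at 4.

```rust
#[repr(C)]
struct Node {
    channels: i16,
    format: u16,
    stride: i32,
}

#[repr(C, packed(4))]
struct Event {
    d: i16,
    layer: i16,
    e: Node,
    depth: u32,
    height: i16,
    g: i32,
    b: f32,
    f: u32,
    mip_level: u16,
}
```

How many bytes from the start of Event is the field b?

Node: channels at 0 (size 2, align 2) → ends 2; format at 2 (size 2, align 2) → ends 4; stride at 4 (size 4, align 4) → ends 8; total 8 bytes, alignment 4
d at 0 (size 2, align 2) → ends 2
layer at 2 (size 2, align 2) → ends 4
e at 4 (size 8, align 4) → ends 12
depth at 12 (size 4, align 4) → ends 16
height at 16 (size 2, align 2) → ends 18
pad 2 to align 4 for g
g at 20 (size 4, align 4) → ends 24
b at 24 (size 4, align 4) → ends 28

24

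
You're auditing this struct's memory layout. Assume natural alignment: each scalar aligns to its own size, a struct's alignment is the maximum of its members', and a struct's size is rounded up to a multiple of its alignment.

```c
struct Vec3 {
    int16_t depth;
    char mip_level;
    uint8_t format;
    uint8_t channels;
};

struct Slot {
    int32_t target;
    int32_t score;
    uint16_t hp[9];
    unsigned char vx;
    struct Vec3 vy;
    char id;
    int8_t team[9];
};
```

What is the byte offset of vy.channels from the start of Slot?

Vec3: @0: depth [2B, align 2] → 2; @2: mip_level [1B, align 1] → 3; @3: format [1B, align 1] → 4; @4: channels [1B, align 1] → 5; +1 tail pad (align 2); size 6, align 2
@0: target [4B, align 4] → 4
@4: score [4B, align 4] → 8
@8: hp [18B, align 2] → 26
@26: vx [1B, align 1] → 27
+1 pad (align 2)
@28: vy [6B, align 2] → 34
within Vec3: channels at 4
28 + 4 = 32

32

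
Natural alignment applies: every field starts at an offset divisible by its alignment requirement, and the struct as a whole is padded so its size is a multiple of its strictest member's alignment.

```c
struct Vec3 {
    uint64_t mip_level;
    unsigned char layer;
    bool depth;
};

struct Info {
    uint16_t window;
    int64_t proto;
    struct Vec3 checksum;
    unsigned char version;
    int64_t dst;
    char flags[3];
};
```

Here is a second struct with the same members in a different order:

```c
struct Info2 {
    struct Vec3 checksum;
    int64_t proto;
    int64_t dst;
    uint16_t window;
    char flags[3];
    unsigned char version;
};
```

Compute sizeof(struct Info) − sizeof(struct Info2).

16

Vec3: @0: mip_level [8B, align 8] → 8; @8: layer [1B, align 1] → 9; @9: depth [1B, align 1] → 10; +6 tail pad (align 8); size 16, align 8
@0: window [2B, align 2] → 2
+6 pad (align 8)
@8: proto [8B, align 8] → 16
@16: checksum [16B, align 8] → 32
@32: version [1B, align 1] → 33
+7 pad (align 8)
@40: dst [8B, align 8] → 48
@48: flags [3B, align 1] → 51
+5 tail pad (align 8)
size 56, align 8
— Info2 —
@0: checksum [16B, align 8] → 16
@16: proto [8B, align 8] → 24
@24: dst [8B, align 8] → 32
@32: window [2B, align 2] → 34
@34: flags [3B, align 1] → 37
@37: version [1B, align 1] → 38
+2 tail pad (align 8)
size 40, align 8
56 − 40 = 16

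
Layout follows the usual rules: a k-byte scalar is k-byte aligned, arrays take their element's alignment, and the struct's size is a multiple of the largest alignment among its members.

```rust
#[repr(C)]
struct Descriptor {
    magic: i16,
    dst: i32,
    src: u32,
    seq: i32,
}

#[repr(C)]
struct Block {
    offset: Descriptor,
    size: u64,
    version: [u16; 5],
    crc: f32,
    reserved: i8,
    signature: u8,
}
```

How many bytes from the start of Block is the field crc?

36

Descriptor: magic at 0 (size 2, align 2) → ends 2; pad 2 to align 4 for dst; dst at 4 (size 4, align 4) → ends 8; src at 8 (size 4, align 4) → ends 12; seq at 12 (size 4, align 4) → ends 16; total 16 bytes, alignment 4
offset at 0 (size 16, align 4) → ends 16
size at 16 (size 8, align 8) → ends 24
version at 24 (size 10, align 2) → ends 34
pad 2 to align 4 for crc
crc at 36 (size 4, align 4) → ends 40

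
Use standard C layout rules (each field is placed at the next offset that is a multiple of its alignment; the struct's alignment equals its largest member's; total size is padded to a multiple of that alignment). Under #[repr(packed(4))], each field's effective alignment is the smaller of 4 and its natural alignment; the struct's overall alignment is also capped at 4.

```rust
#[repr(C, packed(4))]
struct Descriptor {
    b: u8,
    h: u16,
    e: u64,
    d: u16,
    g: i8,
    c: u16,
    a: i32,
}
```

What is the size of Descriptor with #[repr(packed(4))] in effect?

0..1  b  (1B, 1-aligned)
1..2  -- padding (1B)
2..4  h  (2B, 2-aligned)
4..12  e  (8B, 4-aligned)
12..14  d  (2B, 2-aligned)
14..15  g  (1B, 1-aligned)
15..16  -- padding (1B)
16..18  c  (2B, 2-aligned)
18..20  -- padding (2B)
20..24  a  (4B, 4-aligned)
sizeof = 24, alignof = 4

24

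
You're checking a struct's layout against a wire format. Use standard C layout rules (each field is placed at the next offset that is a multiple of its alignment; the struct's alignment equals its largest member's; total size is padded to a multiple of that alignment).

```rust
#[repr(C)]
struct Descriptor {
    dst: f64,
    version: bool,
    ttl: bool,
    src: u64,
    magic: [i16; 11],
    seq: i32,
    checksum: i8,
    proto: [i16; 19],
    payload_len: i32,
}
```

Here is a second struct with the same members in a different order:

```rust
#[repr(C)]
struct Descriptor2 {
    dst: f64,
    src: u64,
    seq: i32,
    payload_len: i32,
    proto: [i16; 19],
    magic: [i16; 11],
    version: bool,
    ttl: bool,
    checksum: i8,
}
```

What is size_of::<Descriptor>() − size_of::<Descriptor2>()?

dst at 0 (size 8, align 8) → ends 8
version at 8 (size 1, align 1) → ends 9
ttl at 9 (size 1, align 1) → ends 10
pad 6 to align 8 for src
src at 16 (size 8, align 8) → ends 24
magic at 24 (size 22, align 2) → ends 46
pad 2 to align 4 for seq
seq at 48 (size 4, align 4) → ends 52
checksum at 52 (size 1, align 1) → ends 53
pad 1 to align 2 for proto
proto at 54 (size 38, align 2) → ends 92
payload_len at 92 (size 4, align 4) → ends 96
total 96 bytes, alignment 8
— Descriptor2 —
dst at 0 (size 8, align 8) → ends 8
src at 8 (size 8, align 8) → ends 16
seq at 16 (size 4, align 4) → ends 20
payload_len at 20 (size 4, align 4) → ends 24
proto at 24 (size 38, align 2) → ends 62
magic at 62 (size 22, align 2) → ends 84
version at 84 (size 1, align 1) → ends 85
ttl at 85 (size 1, align 1) → ends 86
checksum at 86 (size 1, align 1) → ends 87
tail pad 1 to reach multiple of 8
total 88 bytes, alignment 8
96 − 88 = 8

8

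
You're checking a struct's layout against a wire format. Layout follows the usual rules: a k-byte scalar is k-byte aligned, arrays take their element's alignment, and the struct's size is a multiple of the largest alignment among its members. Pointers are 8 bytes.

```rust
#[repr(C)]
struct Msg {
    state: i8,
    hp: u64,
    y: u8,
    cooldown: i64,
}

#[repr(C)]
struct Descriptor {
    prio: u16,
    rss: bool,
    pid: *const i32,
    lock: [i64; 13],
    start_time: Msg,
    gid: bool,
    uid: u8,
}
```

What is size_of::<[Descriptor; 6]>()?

960

Msg: state at 0 (size 1, align 1) → ends 1; pad 7 to align 8 for hp; hp at 8 (size 8, align 8) → ends 16; y at 16 (size 1, align 1) → ends 17; pad 7 to align 8 for cooldown; cooldown at 24 (size 8, align 8) → ends 32; total 32 bytes, alignment 8
prio at 0 (size 2, align 2) → ends 2
rss at 2 (size 1, align 1) → ends 3
pad 5 to align 8 for pid
pid at 8 (size 8, align 8) → ends 16
lock at 16 (size 104, align 8) → ends 120
start_time at 120 (size 32, align 8) → ends 152
gid at 152 (size 1, align 1) → ends 153
uid at 153 (size 1, align 1) → ends 154
tail pad 6 to reach multiple of 8
total 160 bytes, alignment 8
array of 6: 6 × 160 = 960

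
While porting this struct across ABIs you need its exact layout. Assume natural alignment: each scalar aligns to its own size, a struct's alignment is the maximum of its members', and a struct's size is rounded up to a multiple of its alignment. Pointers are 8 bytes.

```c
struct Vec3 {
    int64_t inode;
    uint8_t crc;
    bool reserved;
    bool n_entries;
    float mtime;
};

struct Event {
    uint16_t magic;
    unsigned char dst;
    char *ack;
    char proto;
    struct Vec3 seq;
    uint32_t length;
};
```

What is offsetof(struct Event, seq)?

24

Vec3: 0..8  inode  (8B, 8-aligned); 8..9  crc  (1B, 1-aligned); 9..10  reserved  (1B, 1-aligned); 10..11  n_entries  (1B, 1-aligned); 11..12  -- padding (1B); 12..16  mtime  (4B, 4-aligned); sizeof = 16, alignof = 8
0..2  magic  (2B, 2-aligned)
2..3  dst  (1B, 1-aligned)
3..8  -- padding (5B)
8..16  ack  (8B, 8-aligned)
16..17  proto  (1B, 1-aligned)
17..24  -- padding (7B)
24..40  seq  (16B, 8-aligned)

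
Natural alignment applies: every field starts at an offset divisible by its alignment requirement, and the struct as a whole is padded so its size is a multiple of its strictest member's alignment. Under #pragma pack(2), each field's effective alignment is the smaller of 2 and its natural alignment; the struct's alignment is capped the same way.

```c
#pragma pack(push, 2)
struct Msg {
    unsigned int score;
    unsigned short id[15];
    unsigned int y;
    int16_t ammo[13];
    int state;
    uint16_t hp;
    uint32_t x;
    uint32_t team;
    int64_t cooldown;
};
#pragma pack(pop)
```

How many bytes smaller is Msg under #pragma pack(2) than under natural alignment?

natural layout:
  0..4  score  (4B, 4-aligned)
  4..34  id  (30B, 2-aligned)
  34..36  -- padding (2B)
  36..40  y  (4B, 4-aligned)
  40..66  ammo  (26B, 2-aligned)
  66..68  -- padding (2B)
  68..72  state  (4B, 4-aligned)
  72..74  hp  (2B, 2-aligned)
  74..76  -- padding (2B)
  76..80  x  (4B, 4-aligned)
  80..84  team  (4B, 4-aligned)
  84..88  -- padding (4B)
  88..96  cooldown  (8B, 8-aligned)
  sizeof = 96, alignof = 8
packed(2) layout:
  0..4  score  (4B, 2-aligned)
  4..34  id  (30B, 2-aligned)
  34..38  y  (4B, 2-aligned)
  38..64  ammo  (26B, 2-aligned)
  64..68  state  (4B, 2-aligned)
  68..70  hp  (2B, 2-aligned)
  70..74  x  (4B, 2-aligned)
  74..78  team  (4B, 2-aligned)
  78..86  cooldown  (8B, 2-aligned)
  sizeof = 86, alignof = 2
96 − 86 = 10

10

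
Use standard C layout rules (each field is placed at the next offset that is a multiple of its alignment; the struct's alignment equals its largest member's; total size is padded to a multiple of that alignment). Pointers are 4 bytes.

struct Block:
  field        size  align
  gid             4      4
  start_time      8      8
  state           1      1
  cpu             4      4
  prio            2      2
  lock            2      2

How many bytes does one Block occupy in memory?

@0: gid [4B, align 4] → 4
+4 pad (align 8)
@8: start_time [8B, align 8] → 16
@16: state [1B, align 1] → 17
+3 pad (align 4)
@20: cpu [4B, align 4] → 24
@24: prio [2B, align 2] → 26
@26: lock [2B, align 2] → 28
+4 tail pad (align 8)
size 32, align 8

32 bytes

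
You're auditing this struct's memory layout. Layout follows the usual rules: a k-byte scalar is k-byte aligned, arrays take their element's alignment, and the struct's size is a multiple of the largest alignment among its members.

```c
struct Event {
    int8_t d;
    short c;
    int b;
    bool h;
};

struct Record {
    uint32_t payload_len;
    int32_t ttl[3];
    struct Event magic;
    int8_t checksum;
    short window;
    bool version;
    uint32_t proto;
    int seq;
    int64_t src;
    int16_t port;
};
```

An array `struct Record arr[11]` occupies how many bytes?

Event: @0: d [1B, align 1] → 1; +1 pad (align 2); @2: c [2B, align 2] → 4; @4: b [4B, align 4] → 8; @8: h [1B, align 1] → 9; +3 tail pad (align 4); size 12, align 4
@0: payload_len [4B, align 4] → 4
@4: ttl [12B, align 4] → 16
@16: magic [12B, align 4] → 28
@28: checksum [1B, align 1] → 29
+1 pad (align 2)
@30: window [2B, align 2] → 32
@32: version [1B, align 1] → 33
+3 pad (align 4)
@36: proto [4B, align 4] → 40
@40: seq [4B, align 4] → 44
+4 pad (align 8)
@48: src [8B, align 8] → 56
@56: port [2B, align 2] → 58
+6 tail pad (align 8)
size 64, align 8
array of 11: 11 × 64 = 704

704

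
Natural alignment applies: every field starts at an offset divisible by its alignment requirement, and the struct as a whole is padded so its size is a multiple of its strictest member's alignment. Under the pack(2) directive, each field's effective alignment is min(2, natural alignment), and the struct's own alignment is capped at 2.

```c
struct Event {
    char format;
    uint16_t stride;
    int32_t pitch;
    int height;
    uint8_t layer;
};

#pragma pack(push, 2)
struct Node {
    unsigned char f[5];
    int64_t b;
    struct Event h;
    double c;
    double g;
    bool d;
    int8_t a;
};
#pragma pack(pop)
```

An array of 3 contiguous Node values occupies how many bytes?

Event: format at 0 (size 1, align 1) → ends 1; pad 1 to align 2 for stride; stride at 2 (size 2, align 2) → ends 4; pitch at 4 (size 4, align 4) → ends 8; height at 8 (size 4, align 4) → ends 12; layer at 12 (size 1, align 1) → ends 13; tail pad 3 to reach multiple of 4; total 16 bytes, alignment 4
f at 0 (size 5, align 1) → ends 5
pad 1 to align 2 for b
b at 6 (size 8, align 2) → ends 14
h at 14 (size 16, align 2) → ends 30
c at 30 (size 8, align 2) → ends 38
g at 38 (size 8, align 2) → ends 46
d at 46 (size 1, align 1) → ends 47
a at 47 (size 1, align 1) → ends 48
total 48 bytes, alignment 2
array of 3: 3 × 48 = 144

144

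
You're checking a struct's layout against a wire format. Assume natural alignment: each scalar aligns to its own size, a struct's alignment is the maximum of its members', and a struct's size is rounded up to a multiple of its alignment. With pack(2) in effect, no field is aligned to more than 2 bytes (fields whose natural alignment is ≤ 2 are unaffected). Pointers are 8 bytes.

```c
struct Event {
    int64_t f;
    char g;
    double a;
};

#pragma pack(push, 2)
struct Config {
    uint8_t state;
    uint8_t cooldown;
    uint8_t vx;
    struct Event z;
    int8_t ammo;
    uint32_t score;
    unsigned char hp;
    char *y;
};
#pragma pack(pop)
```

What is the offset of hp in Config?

34

Event: 0..8  f  (8B, 8-aligned); 8..9  g  (1B, 1-aligned); 9..16  -- padding (7B); 16..24  a  (8B, 8-aligned); sizeof = 24, alignof = 8
0..1  state  (1B, 1-aligned)
1..2  cooldown  (1B, 1-aligned)
2..3  vx  (1B, 1-aligned)
3..4  -- padding (1B)
4..28  z  (24B, 2-aligned)
28..29  ammo  (1B, 1-aligned)
29..30  -- padding (1B)
30..34  score  (4B, 2-aligned)
34..35  hp  (1B, 1-aligned)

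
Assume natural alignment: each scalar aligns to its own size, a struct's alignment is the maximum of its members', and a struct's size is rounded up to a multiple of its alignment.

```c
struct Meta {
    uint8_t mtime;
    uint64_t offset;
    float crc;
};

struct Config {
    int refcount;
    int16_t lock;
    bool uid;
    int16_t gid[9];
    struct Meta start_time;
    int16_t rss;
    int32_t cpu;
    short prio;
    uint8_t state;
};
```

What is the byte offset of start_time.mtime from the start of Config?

32

Meta: @0: mtime [1B, align 1] → 1; +7 pad (align 8); @8: offset [8B, align 8] → 16; @16: crc [4B, align 4] → 20; +4 tail pad (align 8); size 24, align 8
@0: refcount [4B, align 4] → 4
@4: lock [2B, align 2] → 6
@6: uid [1B, align 1] → 7
+1 pad (align 2)
@8: gid [18B, align 2] → 26
+6 pad (align 8)
@32: start_time [24B, align 8] → 56
within Meta: mtime at 0
32 + 0 = 32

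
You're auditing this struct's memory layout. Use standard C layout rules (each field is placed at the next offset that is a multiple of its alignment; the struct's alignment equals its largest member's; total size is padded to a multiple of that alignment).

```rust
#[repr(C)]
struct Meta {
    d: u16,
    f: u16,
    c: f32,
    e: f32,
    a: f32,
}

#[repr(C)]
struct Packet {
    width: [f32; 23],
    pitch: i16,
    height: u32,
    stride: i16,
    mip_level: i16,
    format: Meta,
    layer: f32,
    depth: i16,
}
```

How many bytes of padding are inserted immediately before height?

Meta: 0..2  d  (2B, 2-aligned); 2..4  f  (2B, 2-aligned); 4..8  c  (4B, 4-aligned); 8..12  e  (4B, 4-aligned); 12..16  a  (4B, 4-aligned); sizeof = 16, alignof = 4
0..92  width  (92B, 4-aligned)
92..94  pitch  (2B, 2-aligned)
94..96  -- padding (2B)
96..100  height  (4B, 4-aligned)

2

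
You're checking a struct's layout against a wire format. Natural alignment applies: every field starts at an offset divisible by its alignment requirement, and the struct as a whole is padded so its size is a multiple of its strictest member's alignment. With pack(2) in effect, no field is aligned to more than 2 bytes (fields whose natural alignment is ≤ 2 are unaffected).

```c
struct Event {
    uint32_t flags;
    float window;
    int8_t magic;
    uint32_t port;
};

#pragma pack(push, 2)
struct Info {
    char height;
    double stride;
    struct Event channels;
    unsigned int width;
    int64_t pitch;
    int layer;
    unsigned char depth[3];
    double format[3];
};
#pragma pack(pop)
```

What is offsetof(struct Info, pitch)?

30

Event: flags at 0 (size 4, align 4) → ends 4; window at 4 (size 4, align 4) → ends 8; magic at 8 (size 1, align 1) → ends 9; pad 3 to align 4 for port; port at 12 (size 4, align 4) → ends 16; total 16 bytes, alignment 4
height at 0 (size 1, align 1) → ends 1
pad 1 to align 2 for stride
stride at 2 (size 8, align 2) → ends 10
channels at 10 (size 16, align 2) → ends 26
width at 26 (size 4, align 2) → ends 30
pitch at 30 (size 8, align 2) → ends 38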